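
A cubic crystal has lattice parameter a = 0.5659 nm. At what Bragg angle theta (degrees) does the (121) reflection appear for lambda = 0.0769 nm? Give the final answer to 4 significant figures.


d = a / sqrt(h^2+k^2+l^2)
d = 0.5659 / sqrt(6) = 0.231028 nm
lambda = 2*d*sin(theta)  =>  sin(theta) = lambda / (2*d)
sin(theta) = 0.0769 / (2 * 0.231028) = 0.16643
theta = 9.58 deg


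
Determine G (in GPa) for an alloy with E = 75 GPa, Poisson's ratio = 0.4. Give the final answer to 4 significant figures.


G = E / (2*(1+nu))
G = 75 / (2*(1+0.4))
G = 26.79 GPa


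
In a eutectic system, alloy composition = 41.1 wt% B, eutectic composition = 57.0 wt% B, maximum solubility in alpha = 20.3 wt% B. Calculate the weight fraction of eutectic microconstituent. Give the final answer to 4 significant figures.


f_primary = (C_e - C0) / (C_e - C_alpha_max)
f_primary = (57.0 - 41.1) / (57.0 - 20.3)
f_primary = 0.433243
f_eutectic = 1 - 0.433243 = 0.5668


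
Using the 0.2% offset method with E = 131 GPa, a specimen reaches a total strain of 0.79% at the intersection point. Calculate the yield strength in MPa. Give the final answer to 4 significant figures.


Offset strain = 0.002
Elastic strain at yield = total_strain - offset = 7.9e-03 - 0.002 = 5.9e-03
sigma_y = E * elastic_strain = 131000 * 5.9e-03
sigma_y = 772.9 MPa


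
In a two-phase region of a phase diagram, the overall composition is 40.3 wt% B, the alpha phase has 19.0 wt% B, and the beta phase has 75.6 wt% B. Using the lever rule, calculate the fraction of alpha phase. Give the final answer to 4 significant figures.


f_alpha = (C_beta - C0) / (C_beta - C_alpha)
f_alpha = (75.6 - 40.3) / (75.6 - 19.0)
f_alpha = 0.6237


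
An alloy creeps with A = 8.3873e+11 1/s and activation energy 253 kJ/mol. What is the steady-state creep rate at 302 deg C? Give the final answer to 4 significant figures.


rate = A * exp(-Q / (R*T))
T = 302 + 273.15 = 575.15 K
rate = 8.3873e+11 * exp(-253e3 / (8.314 * 575.15))
rate = 8.822e-12 1/s


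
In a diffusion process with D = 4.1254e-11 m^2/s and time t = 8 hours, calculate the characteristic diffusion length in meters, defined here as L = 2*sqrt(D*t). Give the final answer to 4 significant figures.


t = 8 hr = 28800 s
Diffusion length = 2*sqrt(D*t)
= 2*sqrt(4.1254e-11 * 28800)
= 2.18e-03 m


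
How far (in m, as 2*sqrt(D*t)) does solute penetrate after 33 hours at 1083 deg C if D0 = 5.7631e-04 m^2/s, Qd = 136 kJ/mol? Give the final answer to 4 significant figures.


Step 1: D = D0 * exp(-Qd/(R*T))
T = 1356.15 K
D = 5.7631e-04 * exp(-136e3 / (8.314 * 1356.15)) = 3.32793e-09 m^2/s
Step 2: L = 2*sqrt(D*t)
t = 33 h = 118800 s
L = 2*sqrt(3.32793e-09 * 118800) = 0.03977 m


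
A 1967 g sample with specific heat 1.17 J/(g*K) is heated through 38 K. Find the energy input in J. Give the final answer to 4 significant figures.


Q = m * cp * dT
Q = 1967 * 1.17 * 38
Q = 87450 J


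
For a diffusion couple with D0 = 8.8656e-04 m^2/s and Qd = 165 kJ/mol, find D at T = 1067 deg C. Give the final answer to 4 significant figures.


D = D0 * exp(-Qd / (R*T))
T = 1340.15 K
D = 8.8656e-04 * exp(-165e3 / (8.314 * 1340.15))
D = 3.283e-10 m^2/s


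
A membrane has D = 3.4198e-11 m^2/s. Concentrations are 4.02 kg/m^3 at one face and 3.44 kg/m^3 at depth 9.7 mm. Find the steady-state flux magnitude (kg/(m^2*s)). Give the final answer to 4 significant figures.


J = -D * (dC/dx) = D * (C1 - C2) / dx
J = 3.4198e-11 * (4.02 - 3.44) / 9.7e-03
J = 2.045e-09 kg/(m^2*s)


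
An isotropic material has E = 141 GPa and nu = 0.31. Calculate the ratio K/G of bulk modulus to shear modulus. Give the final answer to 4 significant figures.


G = E / (2*(1+nu))
G = 141 / (2*(1+0.31)) = 53.8168 GPa
K = E / (3*(1-2*nu))
K = 141 / (3*(1-2*0.31)) = 123.684 GPa
K/G = 123.684 / 53.8168 = 2.298


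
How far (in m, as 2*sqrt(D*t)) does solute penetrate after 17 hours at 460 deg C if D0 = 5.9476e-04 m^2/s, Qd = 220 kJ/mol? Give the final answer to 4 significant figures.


Step 1: D = D0 * exp(-Qd/(R*T))
T = 733.15 K
D = 5.9476e-04 * exp(-220e3 / (8.314 * 733.15)) = 1.25738e-19 m^2/s
Step 2: L = 2*sqrt(D*t)
t = 17 h = 61200 s
L = 2*sqrt(1.25738e-19 * 61200) = 1.754e-07 m


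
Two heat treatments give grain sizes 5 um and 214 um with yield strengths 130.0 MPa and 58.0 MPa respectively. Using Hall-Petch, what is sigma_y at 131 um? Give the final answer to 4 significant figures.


sigma_y = sigma0 + k / sqrt(d)
1/sqrt(d1) = 1/sqrt(5e-06) = 447.214;  1/sqrt(d2) = 68.3586
k = (sigma1 - sigma2) / (1/sqrt(d1) - 1/sqrt(d2)) = (130.0 - 58.0) / (447.214 - 68.3586) = 0.190046 MPa*m^0.5
sigma0 = sigma1 - k/sqrt(d1) = 130.0 - 0.190046*447.214 = 45.0087 MPa
sigma_y(d3) = 45.0087 + 0.190046 / sqrt(1.31e-04) = 61.61 MPa


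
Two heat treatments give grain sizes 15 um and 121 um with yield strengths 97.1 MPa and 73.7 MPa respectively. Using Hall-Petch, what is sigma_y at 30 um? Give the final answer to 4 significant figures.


sigma_y = sigma0 + k / sqrt(d)
1/sqrt(d1) = 1/sqrt(1.5e-05) = 258.199;  1/sqrt(d2) = 90.9091
k = (sigma1 - sigma2) / (1/sqrt(d1) - 1/sqrt(d2)) = (97.1 - 73.7) / (258.199 - 90.9091) = 0.139877 MPa*m^0.5
sigma0 = sigma1 - k/sqrt(d1) = 97.1 - 0.139877*258.199 = 60.9839 MPa
sigma_y(d3) = 60.9839 + 0.139877 / sqrt(3e-05) = 86.52 MPa


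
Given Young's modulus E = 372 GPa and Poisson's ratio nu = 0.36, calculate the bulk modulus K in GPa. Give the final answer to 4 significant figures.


K = E / (3*(1-2*nu))
K = 372 / (3*(1-2*0.36))
K = 442.9 GPa


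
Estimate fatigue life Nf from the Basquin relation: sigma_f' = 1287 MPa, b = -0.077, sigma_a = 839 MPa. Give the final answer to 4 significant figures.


sigma_a = sigma_f' * (2*Nf)^b
2*Nf = (sigma_a / sigma_f')^(1/b)
2*Nf = (839 / 1287)^(1/-0.077)
2*Nf = 258.942
Nf = 129.5 cycles


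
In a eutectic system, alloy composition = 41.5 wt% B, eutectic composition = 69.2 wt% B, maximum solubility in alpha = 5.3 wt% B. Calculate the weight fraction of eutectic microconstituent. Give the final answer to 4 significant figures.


f_primary = (C_e - C0) / (C_e - C_alpha_max)
f_primary = (69.2 - 41.5) / (69.2 - 5.3)
f_primary = 0.43349
f_eutectic = 1 - 0.43349 = 0.5665


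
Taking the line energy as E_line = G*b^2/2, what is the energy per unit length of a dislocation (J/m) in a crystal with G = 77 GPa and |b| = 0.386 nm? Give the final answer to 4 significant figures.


E = G*b^2/2
b = 0.386 nm = 3.86e-10 m
G = 77 GPa = 7.7e+10 Pa
E = 0.5 * 7.7e+10 * (3.86e-10)^2
E = 5.736e-09 J/m


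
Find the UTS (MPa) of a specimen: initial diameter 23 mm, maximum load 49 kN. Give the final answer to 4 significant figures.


A0 = pi*(d/2)^2 = pi*(23/2)^2 = 415.476 mm^2
UTS = F_max / A0 = 49*1000 / 415.476
UTS = 117.9 MPa


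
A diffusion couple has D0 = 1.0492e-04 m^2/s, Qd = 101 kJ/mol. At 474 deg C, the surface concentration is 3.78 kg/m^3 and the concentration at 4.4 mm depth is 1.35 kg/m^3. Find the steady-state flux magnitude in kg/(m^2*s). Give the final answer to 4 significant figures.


Step 1: D = D0 * exp(-Qd/(R*T))
T = 474 + 273.15 = 747.15 K
D = 1.0492e-04 * exp(-101e3 / (8.314 * 747.15)) = 9.10975e-12 m^2/s
Step 2: J = D * (C1 - C2) / dx
J = 9.10975e-12 * (3.78 - 1.35) / 4.4e-03
J = 5.031e-09 kg/(m^2*s)


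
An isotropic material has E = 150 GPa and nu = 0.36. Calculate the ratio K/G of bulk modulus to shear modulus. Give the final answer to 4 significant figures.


G = E / (2*(1+nu))
G = 150 / (2*(1+0.36)) = 55.1471 GPa
K = E / (3*(1-2*nu))
K = 150 / (3*(1-2*0.36)) = 178.571 GPa
K/G = 178.571 / 55.1471 = 3.238


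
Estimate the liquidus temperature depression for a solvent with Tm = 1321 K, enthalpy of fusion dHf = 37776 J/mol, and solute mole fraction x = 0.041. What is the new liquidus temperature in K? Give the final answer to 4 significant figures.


dT = R*Tm^2*x / dHf
dT = 8.314 * 1321^2 * 0.041 / 37776
dT = 15.7465 K
T_new = 1321 - 15.7465 = 1305 K


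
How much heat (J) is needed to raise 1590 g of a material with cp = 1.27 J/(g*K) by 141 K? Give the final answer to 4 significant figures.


Q = m * cp * dT
Q = 1590 * 1.27 * 141
Q = 284700 J


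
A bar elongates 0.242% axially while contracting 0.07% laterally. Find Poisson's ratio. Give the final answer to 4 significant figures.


nu = -epsilon_lat / epsilon_axial
Lateral strain is contraction (negative), so using magnitudes:
nu = 0.07 / 0.242
nu = 0.2893


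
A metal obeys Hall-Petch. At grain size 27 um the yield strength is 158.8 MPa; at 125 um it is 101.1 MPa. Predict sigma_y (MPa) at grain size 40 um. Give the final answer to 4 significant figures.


sigma_y = sigma0 + k / sqrt(d)
1/sqrt(d1) = 1/sqrt(2.7e-05) = 192.45;  1/sqrt(d2) = 89.4427
k = (sigma1 - sigma2) / (1/sqrt(d1) - 1/sqrt(d2)) = (158.8 - 101.1) / (192.45 - 89.4427) = 0.560154 MPa*m^0.5
sigma0 = sigma1 - k/sqrt(d1) = 158.8 - 0.560154*192.45 = 50.9983 MPa
sigma_y(d3) = 50.9983 + 0.560154 / sqrt(4e-05) = 139.6 MPa


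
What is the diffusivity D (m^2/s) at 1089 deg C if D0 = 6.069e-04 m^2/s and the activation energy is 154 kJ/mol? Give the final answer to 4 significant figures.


D = D0 * exp(-Qd / (R*T))
T = 1362.15 K
D = 6.069e-04 * exp(-154e3 / (8.314 * 1362.15))
D = 7.541e-10 m^2/s


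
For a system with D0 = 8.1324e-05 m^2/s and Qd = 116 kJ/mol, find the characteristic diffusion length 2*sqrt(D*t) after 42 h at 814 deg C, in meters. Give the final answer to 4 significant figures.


Step 1: D = D0 * exp(-Qd/(R*T))
T = 1087.15 K
D = 8.1324e-05 * exp(-116e3 / (8.314 * 1087.15)) = 2.17034e-10 m^2/s
Step 2: L = 2*sqrt(D*t)
t = 42 h = 151200 s
L = 2*sqrt(2.17034e-10 * 151200) = 0.01146 m


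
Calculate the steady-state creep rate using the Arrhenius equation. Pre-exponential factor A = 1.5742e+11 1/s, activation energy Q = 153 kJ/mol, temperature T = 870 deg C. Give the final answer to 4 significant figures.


rate = A * exp(-Q / (R*T))
T = 870 + 273.15 = 1143.15 K
rate = 1.5742e+11 * exp(-153e3 / (8.314 * 1143.15))
rate = 16060 1/s


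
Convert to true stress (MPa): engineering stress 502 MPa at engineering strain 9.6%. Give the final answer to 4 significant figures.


sigma_true = sigma_eng * (1 + epsilon_eng)
sigma_true = 502 * (1 + 0.096)
sigma_true = 550.2 MPa


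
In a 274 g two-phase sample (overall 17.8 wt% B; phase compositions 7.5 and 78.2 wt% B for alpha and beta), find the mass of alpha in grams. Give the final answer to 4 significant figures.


f_alpha = (C_beta - C0) / (C_beta - C_alpha)
f_alpha = (78.2 - 17.8) / (78.2 - 7.5) = 0.854314
m_alpha = f_alpha * m_total = 0.854314 * 274 = 234.1 g


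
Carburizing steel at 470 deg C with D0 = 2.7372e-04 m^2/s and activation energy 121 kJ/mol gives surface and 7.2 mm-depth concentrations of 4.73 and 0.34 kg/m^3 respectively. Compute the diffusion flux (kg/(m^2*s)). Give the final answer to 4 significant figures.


Step 1: D = D0 * exp(-Qd/(R*T))
T = 470 + 273.15 = 743.15 K
D = 2.7372e-04 * exp(-121e3 / (8.314 * 743.15)) = 8.55329e-13 m^2/s
Step 2: J = D * (C1 - C2) / dx
J = 8.55329e-13 * (4.73 - 0.34) / 7.2e-03
J = 5.215e-10 kg/(m^2*s)


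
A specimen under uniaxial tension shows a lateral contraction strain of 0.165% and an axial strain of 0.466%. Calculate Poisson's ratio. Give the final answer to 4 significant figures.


nu = -epsilon_lat / epsilon_axial
Lateral strain is contraction (negative), so using magnitudes:
nu = 0.165 / 0.466
nu = 0.3541


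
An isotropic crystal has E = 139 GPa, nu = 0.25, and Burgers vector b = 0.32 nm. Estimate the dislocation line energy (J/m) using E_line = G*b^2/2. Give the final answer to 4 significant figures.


Step 1: G = E / (2*(1+nu))
G = 139 / (2*(1+0.25)) = 55.6 GPa = 5.56e+10 Pa
Step 2: E_line = G*b^2/2
b = 0.32 nm = 3.2e-10 m
E_line = 0.5 * 5.56e+10 * (3.2e-10)^2 = 2.847e-09 J/m


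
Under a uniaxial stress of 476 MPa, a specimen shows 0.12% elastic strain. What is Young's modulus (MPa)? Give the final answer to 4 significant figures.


E = sigma / epsilon
epsilon = 0.12% = 1.2e-03
E = 476 / 1.2e-03
E = 396700 MPa


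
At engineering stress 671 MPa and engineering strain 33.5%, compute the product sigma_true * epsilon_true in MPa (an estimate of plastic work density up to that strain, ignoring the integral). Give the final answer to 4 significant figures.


sigma_true = sigma_eng * (1 + epsilon_eng)
sigma_true = 671 * (1 + 0.335) = 895.785 MPa
epsilon_true = ln(1 + epsilon_eng)
epsilon_true = ln(1 + 0.335) = 0.288931
sigma_true * epsilon_true = 895.785 * 0.288931 = 258.8 MPa


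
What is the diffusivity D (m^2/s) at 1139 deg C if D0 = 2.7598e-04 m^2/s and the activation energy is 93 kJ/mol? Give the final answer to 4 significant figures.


D = D0 * exp(-Qd / (R*T))
T = 1412.15 K
D = 2.7598e-04 * exp(-93e3 / (8.314 * 1412.15))
D = 1.002e-07 m^2/s


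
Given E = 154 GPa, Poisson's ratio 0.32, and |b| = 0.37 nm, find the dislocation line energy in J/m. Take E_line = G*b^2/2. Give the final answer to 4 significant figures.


Step 1: G = E / (2*(1+nu))
G = 154 / (2*(1+0.32)) = 58.3333 GPa = 5.83333e+10 Pa
Step 2: E_line = G*b^2/2
b = 0.37 nm = 3.7e-10 m
E_line = 0.5 * 5.83333e+10 * (3.7e-10)^2 = 3.993e-09 J/m


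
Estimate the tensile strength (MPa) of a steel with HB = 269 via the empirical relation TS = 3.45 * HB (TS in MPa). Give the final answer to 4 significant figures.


TS (MPa) = 3.45 * HB
TS = 3.45 * 269
TS = 928.1 MPa


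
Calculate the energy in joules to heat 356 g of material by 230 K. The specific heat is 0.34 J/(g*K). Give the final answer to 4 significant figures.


Q = m * cp * dT
Q = 356 * 0.34 * 230
Q = 27840 J


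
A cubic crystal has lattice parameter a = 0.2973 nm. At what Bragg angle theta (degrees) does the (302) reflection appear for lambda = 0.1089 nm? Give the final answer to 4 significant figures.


d = a / sqrt(h^2+k^2+l^2)
d = 0.2973 / sqrt(13) = 0.0824562 nm
lambda = 2*d*sin(theta)  =>  sin(theta) = lambda / (2*d)
sin(theta) = 0.1089 / (2 * 0.0824562) = 0.660351
theta = 41.33 deg


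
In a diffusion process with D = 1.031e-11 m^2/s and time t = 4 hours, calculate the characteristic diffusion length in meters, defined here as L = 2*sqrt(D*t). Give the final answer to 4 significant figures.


t = 4 hr = 14400 s
Diffusion length = 2*sqrt(D*t)
= 2*sqrt(1.031e-11 * 14400)
= 7.706e-04 m


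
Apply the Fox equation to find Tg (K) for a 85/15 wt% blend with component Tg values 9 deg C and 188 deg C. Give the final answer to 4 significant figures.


1/Tg = w1/Tg1 + w2/Tg2 (in Kelvin)
Tg1 = 282.15 K, Tg2 = 461.15 K
1/Tg = 0.85/282.15 + 0.15/461.15
Tg = 299.6 K


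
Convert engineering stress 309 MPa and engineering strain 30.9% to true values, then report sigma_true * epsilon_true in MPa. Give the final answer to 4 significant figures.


sigma_true = sigma_eng * (1 + epsilon_eng)
sigma_true = 309 * (1 + 0.309) = 404.481 MPa
epsilon_true = ln(1 + epsilon_eng)
epsilon_true = ln(1 + 0.309) = 0.269263
sigma_true * epsilon_true = 404.481 * 0.269263 = 108.9 MPa


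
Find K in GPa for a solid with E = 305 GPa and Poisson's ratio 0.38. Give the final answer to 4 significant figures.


K = E / (3*(1-2*nu))
K = 305 / (3*(1-2*0.38))
K = 423.6 GPa


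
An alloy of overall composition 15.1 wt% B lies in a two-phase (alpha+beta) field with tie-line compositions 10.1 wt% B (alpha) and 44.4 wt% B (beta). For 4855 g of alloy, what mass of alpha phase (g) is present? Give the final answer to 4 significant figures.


f_alpha = (C_beta - C0) / (C_beta - C_alpha)
f_alpha = (44.4 - 15.1) / (44.4 - 10.1) = 0.854227
m_alpha = f_alpha * m_total = 0.854227 * 4855 = 4147 g


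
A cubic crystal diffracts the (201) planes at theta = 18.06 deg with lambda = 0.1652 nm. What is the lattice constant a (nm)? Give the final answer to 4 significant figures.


d = lambda / (2*sin(theta))
d = 0.1652 / (2*sin(18.06 deg))
d = 0.266441 nm
a = d * sqrt(h^2+k^2+l^2) = 0.266441 * sqrt(5)
a = 0.5958 nm


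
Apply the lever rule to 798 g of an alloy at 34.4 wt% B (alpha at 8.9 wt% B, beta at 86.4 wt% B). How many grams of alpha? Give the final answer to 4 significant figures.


f_alpha = (C_beta - C0) / (C_beta - C_alpha)
f_alpha = (86.4 - 34.4) / (86.4 - 8.9) = 0.670968
m_alpha = f_alpha * m_total = 0.670968 * 798 = 535.4 g


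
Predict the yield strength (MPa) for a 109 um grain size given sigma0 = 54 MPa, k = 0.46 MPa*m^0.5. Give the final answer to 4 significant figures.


sigma_y = sigma0 + k / sqrt(d)
d = 109 um = 1.09e-04 m
sigma_y = 54 + 0.46 / sqrt(1.09e-04)
sigma_y = 98.06 MPa


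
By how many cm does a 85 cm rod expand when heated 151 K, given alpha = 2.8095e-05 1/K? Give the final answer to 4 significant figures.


dL = L0 * alpha * dT
dL = 85 * 2.8095e-05 * 151
dL = 0.3606 cm


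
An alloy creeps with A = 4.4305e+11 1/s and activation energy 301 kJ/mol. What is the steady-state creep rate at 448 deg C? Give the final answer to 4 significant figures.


rate = A * exp(-Q / (R*T))
T = 448 + 273.15 = 721.15 K
rate = 4.4305e+11 * exp(-301e3 / (8.314 * 721.15))
rate = 6.974e-11 1/s


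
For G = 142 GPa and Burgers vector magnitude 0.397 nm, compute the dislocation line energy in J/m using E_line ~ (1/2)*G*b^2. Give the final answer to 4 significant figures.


E = G*b^2/2
b = 0.397 nm = 3.97e-10 m
G = 142 GPa = 1.42e+11 Pa
E = 0.5 * 1.42e+11 * (3.97e-10)^2
E = 1.119e-08 J/m


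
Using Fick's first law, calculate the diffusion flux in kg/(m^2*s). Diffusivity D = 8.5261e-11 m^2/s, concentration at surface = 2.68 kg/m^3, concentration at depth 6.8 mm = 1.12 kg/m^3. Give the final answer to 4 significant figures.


J = -D * (dC/dx) = D * (C1 - C2) / dx
J = 8.5261e-11 * (2.68 - 1.12) / 6.8e-03
J = 1.956e-08 kg/(m^2*s)


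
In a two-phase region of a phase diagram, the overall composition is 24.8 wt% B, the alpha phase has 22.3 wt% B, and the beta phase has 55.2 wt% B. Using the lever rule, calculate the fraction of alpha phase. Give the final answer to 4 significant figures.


f_alpha = (C_beta - C0) / (C_beta - C_alpha)
f_alpha = (55.2 - 24.8) / (55.2 - 22.3)
f_alpha = 0.924


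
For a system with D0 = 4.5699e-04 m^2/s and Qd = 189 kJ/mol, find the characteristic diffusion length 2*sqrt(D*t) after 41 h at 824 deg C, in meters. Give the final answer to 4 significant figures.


Step 1: D = D0 * exp(-Qd/(R*T))
T = 1097.15 K
D = 4.5699e-04 * exp(-189e3 / (8.314 * 1097.15)) = 4.58572e-13 m^2/s
Step 2: L = 2*sqrt(D*t)
t = 41 h = 147600 s
L = 2*sqrt(4.58572e-13 * 147600) = 5.203e-04 m


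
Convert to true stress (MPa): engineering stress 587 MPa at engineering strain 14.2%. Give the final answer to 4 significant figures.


sigma_true = sigma_eng * (1 + epsilon_eng)
sigma_true = 587 * (1 + 0.142)
sigma_true = 670.4 MPa


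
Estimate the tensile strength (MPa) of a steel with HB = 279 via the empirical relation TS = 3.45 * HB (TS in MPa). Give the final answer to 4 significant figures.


TS (MPa) = 3.45 * HB
TS = 3.45 * 279
TS = 962.6 MPa


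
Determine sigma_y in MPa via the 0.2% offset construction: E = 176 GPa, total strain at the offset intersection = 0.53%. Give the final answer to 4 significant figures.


Offset strain = 0.002
Elastic strain at yield = total_strain - offset = 5.3e-03 - 0.002 = 3.3e-03
sigma_y = E * elastic_strain = 176000 * 3.3e-03
sigma_y = 580.8 MPa


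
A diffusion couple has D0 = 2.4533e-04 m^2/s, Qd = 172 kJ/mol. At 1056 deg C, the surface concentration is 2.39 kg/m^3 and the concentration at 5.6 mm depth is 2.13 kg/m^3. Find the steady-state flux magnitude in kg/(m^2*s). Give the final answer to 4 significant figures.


Step 1: D = D0 * exp(-Qd/(R*T))
T = 1056 + 273.15 = 1329.15 K
D = 2.4533e-04 * exp(-172e3 / (8.314 * 1329.15)) = 4.26609e-11 m^2/s
Step 2: J = D * (C1 - C2) / dx
J = 4.26609e-11 * (2.39 - 2.13) / 5.6e-03
J = 1.981e-09 kg/(m^2*s)


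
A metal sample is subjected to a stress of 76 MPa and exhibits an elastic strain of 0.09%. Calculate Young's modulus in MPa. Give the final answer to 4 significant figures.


E = sigma / epsilon
epsilon = 0.09% = 9e-04
E = 76 / 9e-04
E = 84440 MPa


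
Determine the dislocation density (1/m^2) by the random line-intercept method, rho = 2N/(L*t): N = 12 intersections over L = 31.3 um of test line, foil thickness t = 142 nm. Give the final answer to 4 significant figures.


rho = 2N / (L * t)
L = 31.3 um = 3.13e-05 m, t = 142 nm = 1.42e-07 m
rho = 2 * 12 / (3.13e-05 * 1.42e-07)
rho = 5.4e+12 1/m^2


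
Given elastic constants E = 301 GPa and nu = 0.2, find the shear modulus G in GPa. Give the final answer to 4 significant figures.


G = E / (2*(1+nu))
G = 301 / (2*(1+0.2))
G = 125.4 GPa


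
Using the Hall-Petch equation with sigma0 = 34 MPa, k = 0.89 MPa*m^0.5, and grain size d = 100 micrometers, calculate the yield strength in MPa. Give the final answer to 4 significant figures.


sigma_y = sigma0 + k / sqrt(d)
d = 100 um = 1e-04 m
sigma_y = 34 + 0.89 / sqrt(1e-04)
sigma_y = 123 MPa


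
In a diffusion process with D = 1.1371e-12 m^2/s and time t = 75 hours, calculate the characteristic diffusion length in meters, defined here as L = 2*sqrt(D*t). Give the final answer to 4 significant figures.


t = 75 hr = 270000 s
Diffusion length = 2*sqrt(D*t)
= 2*sqrt(1.1371e-12 * 270000)
= 1.108e-03 m


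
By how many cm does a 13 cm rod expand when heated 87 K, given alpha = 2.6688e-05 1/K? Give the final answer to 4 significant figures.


dL = L0 * alpha * dT
dL = 13 * 2.6688e-05 * 87
dL = 0.03018 cm


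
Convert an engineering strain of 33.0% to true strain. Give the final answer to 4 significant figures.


epsilon_true = ln(1 + epsilon_eng)
epsilon_true = ln(1 + 0.33)
epsilon_true = 0.2852


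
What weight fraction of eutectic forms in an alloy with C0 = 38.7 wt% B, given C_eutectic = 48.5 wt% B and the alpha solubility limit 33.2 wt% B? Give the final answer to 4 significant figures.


f_primary = (C_e - C0) / (C_e - C_alpha_max)
f_primary = (48.5 - 38.7) / (48.5 - 33.2)
f_primary = 0.640523
f_eutectic = 1 - 0.640523 = 0.3595


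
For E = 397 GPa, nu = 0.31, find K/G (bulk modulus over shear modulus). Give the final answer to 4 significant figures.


G = E / (2*(1+nu))
G = 397 / (2*(1+0.31)) = 151.527 GPa
K = E / (3*(1-2*nu))
K = 397 / (3*(1-2*0.31)) = 348.246 GPa
K/G = 348.246 / 151.527 = 2.298


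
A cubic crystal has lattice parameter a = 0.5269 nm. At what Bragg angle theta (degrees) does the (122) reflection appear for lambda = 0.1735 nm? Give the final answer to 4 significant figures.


d = a / sqrt(h^2+k^2+l^2)
d = 0.5269 / sqrt(9) = 0.175633 nm
lambda = 2*d*sin(theta)  =>  sin(theta) = lambda / (2*d)
sin(theta) = 0.1735 / (2 * 0.175633) = 0.493927
theta = 29.6 deg


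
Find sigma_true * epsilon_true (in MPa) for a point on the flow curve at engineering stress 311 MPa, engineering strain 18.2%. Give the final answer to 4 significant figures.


sigma_true = sigma_eng * (1 + epsilon_eng)
sigma_true = 311 * (1 + 0.182) = 367.602 MPa
epsilon_true = ln(1 + epsilon_eng)
epsilon_true = ln(1 + 0.182) = 0.167208
sigma_true * epsilon_true = 367.602 * 0.167208 = 61.47 MPa


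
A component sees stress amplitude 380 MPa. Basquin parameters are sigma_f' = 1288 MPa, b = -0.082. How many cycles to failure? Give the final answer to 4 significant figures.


sigma_a = sigma_f' * (2*Nf)^b
2*Nf = (sigma_a / sigma_f')^(1/b)
2*Nf = (380 / 1288)^(1/-0.082)
2*Nf = 2.91761e+06
Nf = 1.459e+06 cycles


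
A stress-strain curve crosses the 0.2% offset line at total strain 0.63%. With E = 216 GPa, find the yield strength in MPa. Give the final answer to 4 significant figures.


Offset strain = 0.002
Elastic strain at yield = total_strain - offset = 6.3e-03 - 0.002 = 4.3e-03
sigma_y = E * elastic_strain = 216000 * 4.3e-03
sigma_y = 928.8 MPa


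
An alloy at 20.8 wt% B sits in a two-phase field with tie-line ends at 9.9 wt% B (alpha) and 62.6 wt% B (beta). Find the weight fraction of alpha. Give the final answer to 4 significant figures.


f_alpha = (C_beta - C0) / (C_beta - C_alpha)
f_alpha = (62.6 - 20.8) / (62.6 - 9.9)
f_alpha = 0.7932


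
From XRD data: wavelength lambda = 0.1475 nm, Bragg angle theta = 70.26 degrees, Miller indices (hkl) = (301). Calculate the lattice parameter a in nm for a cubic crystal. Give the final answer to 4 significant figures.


d = lambda / (2*sin(theta))
d = 0.1475 / (2*sin(70.26 deg))
d = 0.0783545 nm
a = d * sqrt(h^2+k^2+l^2) = 0.0783545 * sqrt(10)
a = 0.2478 nm


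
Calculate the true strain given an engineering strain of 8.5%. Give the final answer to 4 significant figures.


epsilon_true = ln(1 + epsilon_eng)
epsilon_true = ln(1 + 0.085)
epsilon_true = 0.08158


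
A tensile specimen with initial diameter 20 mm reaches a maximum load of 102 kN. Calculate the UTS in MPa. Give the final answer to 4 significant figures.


A0 = pi*(d/2)^2 = pi*(20/2)^2 = 314.159 mm^2
UTS = F_max / A0 = 102*1000 / 314.159
UTS = 324.7 MPa


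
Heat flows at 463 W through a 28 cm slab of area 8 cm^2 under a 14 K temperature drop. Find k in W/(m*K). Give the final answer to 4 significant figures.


k = Q*L / (A*dT)
L = 0.28 m, A = 8e-04 m^2
k = 463 * 0.28 / (8e-04 * 14)
k = 11580 W/(m*K)


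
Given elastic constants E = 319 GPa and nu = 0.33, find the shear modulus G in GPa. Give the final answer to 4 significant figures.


G = E / (2*(1+nu))
G = 319 / (2*(1+0.33))
G = 119.9 GPa


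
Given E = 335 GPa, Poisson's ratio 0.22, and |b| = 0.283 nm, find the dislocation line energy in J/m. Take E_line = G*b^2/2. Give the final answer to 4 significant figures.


Step 1: G = E / (2*(1+nu))
G = 335 / (2*(1+0.22)) = 137.295 GPa = 1.37295e+11 Pa
Step 2: E_line = G*b^2/2
b = 0.283 nm = 2.83e-10 m
E_line = 0.5 * 1.37295e+11 * (2.83e-10)^2 = 5.498e-09 J/m


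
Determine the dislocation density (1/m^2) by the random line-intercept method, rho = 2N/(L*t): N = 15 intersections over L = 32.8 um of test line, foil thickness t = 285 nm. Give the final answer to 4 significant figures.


rho = 2N / (L * t)
L = 32.8 um = 3.28e-05 m, t = 285 nm = 2.85e-07 m
rho = 2 * 15 / (3.28e-05 * 2.85e-07)
rho = 3.209e+12 1/m^2


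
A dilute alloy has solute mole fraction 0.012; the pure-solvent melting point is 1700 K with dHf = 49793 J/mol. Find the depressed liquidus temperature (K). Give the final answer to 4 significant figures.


dT = R*Tm^2*x / dHf
dT = 8.314 * 1700^2 * 0.012 / 49793
dT = 5.79056 K
T_new = 1700 - 5.79056 = 1694 K


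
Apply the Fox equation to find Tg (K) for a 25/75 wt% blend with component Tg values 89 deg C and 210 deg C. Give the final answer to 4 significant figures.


1/Tg = w1/Tg1 + w2/Tg2 (in Kelvin)
Tg1 = 362.15 K, Tg2 = 483.15 K
1/Tg = 0.25/362.15 + 0.75/483.15
Tg = 445.9 K


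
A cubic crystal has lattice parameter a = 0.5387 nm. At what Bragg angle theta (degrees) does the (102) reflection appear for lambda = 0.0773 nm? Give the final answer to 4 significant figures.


d = a / sqrt(h^2+k^2+l^2)
d = 0.5387 / sqrt(5) = 0.240914 nm
lambda = 2*d*sin(theta)  =>  sin(theta) = lambda / (2*d)
sin(theta) = 0.0773 / (2 * 0.240914) = 0.160431
theta = 9.232 deg


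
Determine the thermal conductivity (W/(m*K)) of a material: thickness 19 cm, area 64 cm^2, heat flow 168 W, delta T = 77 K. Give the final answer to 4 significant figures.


k = Q*L / (A*dT)
L = 0.19 m, A = 6.4e-03 m^2
k = 168 * 0.19 / (6.4e-03 * 77)
k = 64.77 W/(m*K)


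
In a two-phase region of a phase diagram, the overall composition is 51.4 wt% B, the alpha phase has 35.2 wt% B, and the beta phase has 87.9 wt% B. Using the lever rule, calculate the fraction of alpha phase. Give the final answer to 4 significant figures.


f_alpha = (C_beta - C0) / (C_beta - C_alpha)
f_alpha = (87.9 - 51.4) / (87.9 - 35.2)
f_alpha = 0.6926


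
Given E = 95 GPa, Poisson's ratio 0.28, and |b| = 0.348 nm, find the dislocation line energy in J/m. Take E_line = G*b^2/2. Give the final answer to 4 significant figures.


Step 1: G = E / (2*(1+nu))
G = 95 / (2*(1+0.28)) = 37.1094 GPa = 3.71094e+10 Pa
Step 2: E_line = G*b^2/2
b = 0.348 nm = 3.48e-10 m
E_line = 0.5 * 3.71094e+10 * (3.48e-10)^2 = 2.247e-09 J/m


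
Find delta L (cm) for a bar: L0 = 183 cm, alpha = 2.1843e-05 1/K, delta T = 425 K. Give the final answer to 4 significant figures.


dL = L0 * alpha * dT
dL = 183 * 2.1843e-05 * 425
dL = 1.699 cm


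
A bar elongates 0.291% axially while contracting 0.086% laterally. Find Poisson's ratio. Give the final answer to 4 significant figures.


nu = -epsilon_lat / epsilon_axial
Lateral strain is contraction (negative), so using magnitudes:
nu = 0.086 / 0.291
nu = 0.2955


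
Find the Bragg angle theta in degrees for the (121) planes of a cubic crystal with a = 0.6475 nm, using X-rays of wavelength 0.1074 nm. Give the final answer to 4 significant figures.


d = a / sqrt(h^2+k^2+l^2)
d = 0.6475 / sqrt(6) = 0.264341 nm
lambda = 2*d*sin(theta)  =>  sin(theta) = lambda / (2*d)
sin(theta) = 0.1074 / (2 * 0.264341) = 0.203147
theta = 11.72 deg


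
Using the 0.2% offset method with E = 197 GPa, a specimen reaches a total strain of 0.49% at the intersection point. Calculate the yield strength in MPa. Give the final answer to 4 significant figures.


Offset strain = 0.002
Elastic strain at yield = total_strain - offset = 4.9e-03 - 0.002 = 2.9e-03
sigma_y = E * elastic_strain = 197000 * 2.9e-03
sigma_y = 571.3 MPa


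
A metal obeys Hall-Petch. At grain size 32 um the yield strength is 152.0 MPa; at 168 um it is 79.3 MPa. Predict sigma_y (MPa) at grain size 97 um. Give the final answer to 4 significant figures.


sigma_y = sigma0 + k / sqrt(d)
1/sqrt(d1) = 1/sqrt(3.2e-05) = 176.777;  1/sqrt(d2) = 77.1517
k = (sigma1 - sigma2) / (1/sqrt(d1) - 1/sqrt(d2)) = (152.0 - 79.3) / (176.777 - 77.1517) = 0.729736 MPa*m^0.5
sigma0 = sigma1 - k/sqrt(d1) = 152.0 - 0.729736*176.777 = 22.9996 MPa
sigma_y(d3) = 22.9996 + 0.729736 / sqrt(9.7e-05) = 97.09 MPa


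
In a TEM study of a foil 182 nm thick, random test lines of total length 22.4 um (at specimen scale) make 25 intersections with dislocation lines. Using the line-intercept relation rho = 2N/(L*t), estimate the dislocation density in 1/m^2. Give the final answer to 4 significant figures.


rho = 2N / (L * t)
L = 22.4 um = 2.24e-05 m, t = 182 nm = 1.82e-07 m
rho = 2 * 25 / (2.24e-05 * 1.82e-07)
rho = 1.226e+13 1/m^2


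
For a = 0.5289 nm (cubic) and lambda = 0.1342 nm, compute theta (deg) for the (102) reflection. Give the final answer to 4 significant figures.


d = a / sqrt(h^2+k^2+l^2)
d = 0.5289 / sqrt(5) = 0.236531 nm
lambda = 2*d*sin(theta)  =>  sin(theta) = lambda / (2*d)
sin(theta) = 0.1342 / (2 * 0.236531) = 0.283683
theta = 16.48 deg


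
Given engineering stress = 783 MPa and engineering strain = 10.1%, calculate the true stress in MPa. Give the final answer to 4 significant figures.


sigma_true = sigma_eng * (1 + epsilon_eng)
sigma_true = 783 * (1 + 0.101)
sigma_true = 862.1 MPa


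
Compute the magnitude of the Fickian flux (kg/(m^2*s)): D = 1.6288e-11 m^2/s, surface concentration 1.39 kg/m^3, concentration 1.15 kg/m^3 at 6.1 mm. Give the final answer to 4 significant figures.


J = -D * (dC/dx) = D * (C1 - C2) / dx
J = 1.6288e-11 * (1.39 - 1.15) / 6.1e-03
J = 6.408e-10 kg/(m^2*s)


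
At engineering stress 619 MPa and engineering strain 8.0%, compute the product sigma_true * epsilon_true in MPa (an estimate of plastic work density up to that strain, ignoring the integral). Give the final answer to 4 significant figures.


sigma_true = sigma_eng * (1 + epsilon_eng)
sigma_true = 619 * (1 + 0.08) = 668.52 MPa
epsilon_true = ln(1 + epsilon_eng)
epsilon_true = ln(1 + 0.08) = 0.076961
sigma_true * epsilon_true = 668.52 * 0.076961 = 51.45 MPa


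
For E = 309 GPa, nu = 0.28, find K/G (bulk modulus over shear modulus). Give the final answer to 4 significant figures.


G = E / (2*(1+nu))
G = 309 / (2*(1+0.28)) = 120.703 GPa
K = E / (3*(1-2*nu))
K = 309 / (3*(1-2*0.28)) = 234.091 GPa
K/G = 234.091 / 120.703 = 1.939


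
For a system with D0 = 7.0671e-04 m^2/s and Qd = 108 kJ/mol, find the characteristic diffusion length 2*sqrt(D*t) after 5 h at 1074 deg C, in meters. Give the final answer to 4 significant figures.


Step 1: D = D0 * exp(-Qd/(R*T))
T = 1347.15 K
D = 7.0671e-04 * exp(-108e3 / (8.314 * 1347.15)) = 4.58647e-08 m^2/s
Step 2: L = 2*sqrt(D*t)
t = 5 h = 18000 s
L = 2*sqrt(4.58647e-08 * 18000) = 0.05747 m


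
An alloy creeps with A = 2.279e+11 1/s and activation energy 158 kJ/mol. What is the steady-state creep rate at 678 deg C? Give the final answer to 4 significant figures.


rate = A * exp(-Q / (R*T))
T = 678 + 273.15 = 951.15 K
rate = 2.279e+11 * exp(-158e3 / (8.314 * 951.15))
rate = 479.2 1/s


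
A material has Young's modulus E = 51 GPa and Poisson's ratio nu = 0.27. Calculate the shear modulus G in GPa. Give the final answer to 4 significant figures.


G = E / (2*(1+nu))
G = 51 / (2*(1+0.27))
G = 20.08 GPa


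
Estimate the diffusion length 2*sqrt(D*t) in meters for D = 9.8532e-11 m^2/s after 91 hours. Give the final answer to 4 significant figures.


t = 91 hr = 327600 s
Diffusion length = 2*sqrt(D*t)
= 2*sqrt(9.8532e-11 * 327600)
= 0.01136 m


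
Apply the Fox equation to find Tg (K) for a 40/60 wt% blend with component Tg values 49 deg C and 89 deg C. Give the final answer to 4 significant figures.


1/Tg = w1/Tg1 + w2/Tg2 (in Kelvin)
Tg1 = 322.15 K, Tg2 = 362.15 K
1/Tg = 0.4/322.15 + 0.6/362.15
Tg = 345 K


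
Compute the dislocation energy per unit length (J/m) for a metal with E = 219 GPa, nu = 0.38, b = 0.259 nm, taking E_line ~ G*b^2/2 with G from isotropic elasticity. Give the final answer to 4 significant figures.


Step 1: G = E / (2*(1+nu))
G = 219 / (2*(1+0.38)) = 79.3478 GPa = 7.93478e+10 Pa
Step 2: E_line = G*b^2/2
b = 0.259 nm = 2.59e-10 m
E_line = 0.5 * 7.93478e+10 * (2.59e-10)^2 = 2.661e-09 J/m


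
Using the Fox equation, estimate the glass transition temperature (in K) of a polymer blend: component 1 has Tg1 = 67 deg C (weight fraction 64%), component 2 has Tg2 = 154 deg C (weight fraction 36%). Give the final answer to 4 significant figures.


1/Tg = w1/Tg1 + w2/Tg2 (in Kelvin)
Tg1 = 340.15 K, Tg2 = 427.15 K
1/Tg = 0.64/340.15 + 0.36/427.15
Tg = 367.1 K


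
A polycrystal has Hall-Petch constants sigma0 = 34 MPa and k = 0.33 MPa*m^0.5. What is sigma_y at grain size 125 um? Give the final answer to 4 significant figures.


sigma_y = sigma0 + k / sqrt(d)
d = 125 um = 1.25e-04 m
sigma_y = 34 + 0.33 / sqrt(1.25e-04)
sigma_y = 63.52 MPa


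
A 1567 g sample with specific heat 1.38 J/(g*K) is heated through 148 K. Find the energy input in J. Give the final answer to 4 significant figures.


Q = m * cp * dT
Q = 1567 * 1.38 * 148
Q = 320000 J


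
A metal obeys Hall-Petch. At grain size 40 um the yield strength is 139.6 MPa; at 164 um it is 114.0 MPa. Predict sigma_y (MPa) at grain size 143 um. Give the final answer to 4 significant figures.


sigma_y = sigma0 + k / sqrt(d)
1/sqrt(d1) = 1/sqrt(4e-05) = 158.114;  1/sqrt(d2) = 78.0869
k = (sigma1 - sigma2) / (1/sqrt(d1) - 1/sqrt(d2)) = (139.6 - 114.0) / (158.114 - 78.0869) = 0.319892 MPa*m^0.5
sigma0 = sigma1 - k/sqrt(d1) = 139.6 - 0.319892*158.114 = 89.0206 MPa
sigma_y(d3) = 89.0206 + 0.319892 / sqrt(1.43e-04) = 115.8 MPa


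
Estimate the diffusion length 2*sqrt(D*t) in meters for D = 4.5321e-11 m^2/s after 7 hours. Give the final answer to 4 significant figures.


t = 7 hr = 25200 s
Diffusion length = 2*sqrt(D*t)
= 2*sqrt(4.5321e-11 * 25200)
= 2.137e-03 m


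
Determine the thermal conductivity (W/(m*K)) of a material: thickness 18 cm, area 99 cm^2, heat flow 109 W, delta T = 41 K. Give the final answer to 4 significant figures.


k = Q*L / (A*dT)
L = 0.18 m, A = 9.9e-03 m^2
k = 109 * 0.18 / (9.9e-03 * 41)
k = 48.34 W/(m*K)


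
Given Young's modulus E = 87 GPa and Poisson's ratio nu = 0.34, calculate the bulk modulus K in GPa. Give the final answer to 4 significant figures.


K = E / (3*(1-2*nu))
K = 87 / (3*(1-2*0.34))
K = 90.63 GPa


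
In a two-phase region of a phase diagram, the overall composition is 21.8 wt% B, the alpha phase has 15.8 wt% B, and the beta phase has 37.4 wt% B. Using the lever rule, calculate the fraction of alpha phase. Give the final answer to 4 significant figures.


f_alpha = (C_beta - C0) / (C_beta - C_alpha)
f_alpha = (37.4 - 21.8) / (37.4 - 15.8)
f_alpha = 0.7222


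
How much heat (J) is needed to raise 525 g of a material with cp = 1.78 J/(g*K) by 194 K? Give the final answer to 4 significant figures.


Q = m * cp * dT
Q = 525 * 1.78 * 194
Q = 181300 J


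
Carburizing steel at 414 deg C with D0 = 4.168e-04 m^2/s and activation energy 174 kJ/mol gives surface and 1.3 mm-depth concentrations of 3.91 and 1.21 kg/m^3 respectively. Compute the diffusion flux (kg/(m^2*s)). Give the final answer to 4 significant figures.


Step 1: D = D0 * exp(-Qd/(R*T))
T = 414 + 273.15 = 687.15 K
D = 4.168e-04 * exp(-174e3 / (8.314 * 687.15)) = 2.46947e-17 m^2/s
Step 2: J = D * (C1 - C2) / dx
J = 2.46947e-17 * (3.91 - 1.21) / 1.3e-03
J = 5.129e-14 kg/(m^2*s)


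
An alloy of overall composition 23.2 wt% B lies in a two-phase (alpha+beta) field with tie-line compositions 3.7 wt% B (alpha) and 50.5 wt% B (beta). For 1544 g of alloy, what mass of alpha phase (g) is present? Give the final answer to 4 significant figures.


f_alpha = (C_beta - C0) / (C_beta - C_alpha)
f_alpha = (50.5 - 23.2) / (50.5 - 3.7) = 0.583333
m_alpha = f_alpha * m_total = 0.583333 * 1544 = 900.7 g


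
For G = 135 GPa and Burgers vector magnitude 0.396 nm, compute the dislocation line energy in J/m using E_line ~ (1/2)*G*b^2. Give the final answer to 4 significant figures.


E = G*b^2/2
b = 0.396 nm = 3.96e-10 m
G = 135 GPa = 1.35e+11 Pa
E = 0.5 * 1.35e+11 * (3.96e-10)^2
E = 1.059e-08 J/m


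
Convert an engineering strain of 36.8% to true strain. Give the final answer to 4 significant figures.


epsilon_true = ln(1 + epsilon_eng)
epsilon_true = ln(1 + 0.368)
epsilon_true = 0.3133


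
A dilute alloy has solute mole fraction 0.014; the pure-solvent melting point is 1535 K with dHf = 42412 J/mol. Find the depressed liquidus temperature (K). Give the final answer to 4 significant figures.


dT = R*Tm^2*x / dHf
dT = 8.314 * 1535^2 * 0.014 / 42412
dT = 6.46645 K
T_new = 1535 - 6.46645 = 1529 K


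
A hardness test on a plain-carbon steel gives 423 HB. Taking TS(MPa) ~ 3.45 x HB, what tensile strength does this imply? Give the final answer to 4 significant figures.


TS (MPa) = 3.45 * HB
TS = 3.45 * 423
TS = 1459 MPa


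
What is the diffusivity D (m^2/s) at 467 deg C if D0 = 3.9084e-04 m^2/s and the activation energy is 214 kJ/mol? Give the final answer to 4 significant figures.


D = D0 * exp(-Qd / (R*T))
T = 740.15 K
D = 3.9084e-04 * exp(-214e3 / (8.314 * 740.15))
D = 3.082e-19 m^2/s


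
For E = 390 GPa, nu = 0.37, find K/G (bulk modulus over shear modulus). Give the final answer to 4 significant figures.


G = E / (2*(1+nu))
G = 390 / (2*(1+0.37)) = 142.336 GPa
K = E / (3*(1-2*nu))
K = 390 / (3*(1-2*0.37)) = 500 GPa
K/G = 500 / 142.336 = 3.513


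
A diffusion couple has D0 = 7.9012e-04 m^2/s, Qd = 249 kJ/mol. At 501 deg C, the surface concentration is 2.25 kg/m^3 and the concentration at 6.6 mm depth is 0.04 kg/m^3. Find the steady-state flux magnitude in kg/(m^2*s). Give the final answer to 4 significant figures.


Step 1: D = D0 * exp(-Qd/(R*T))
T = 501 + 273.15 = 774.15 K
D = 7.9012e-04 * exp(-249e3 / (8.314 * 774.15)) = 1.24789e-20 m^2/s
Step 2: J = D * (C1 - C2) / dx
J = 1.24789e-20 * (2.25 - 0.04) / 6.6e-03
J = 4.179e-18 kg/(m^2*s)


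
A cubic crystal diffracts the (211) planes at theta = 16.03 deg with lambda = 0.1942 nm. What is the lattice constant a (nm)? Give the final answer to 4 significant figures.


d = lambda / (2*sin(theta))
d = 0.1942 / (2*sin(16.03 deg))
d = 0.351632 nm
a = d * sqrt(h^2+k^2+l^2) = 0.351632 * sqrt(6)
a = 0.8613 nm
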